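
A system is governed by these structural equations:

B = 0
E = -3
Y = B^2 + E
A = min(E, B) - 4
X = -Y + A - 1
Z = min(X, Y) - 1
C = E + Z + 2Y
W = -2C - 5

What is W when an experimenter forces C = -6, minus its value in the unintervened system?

-18

do(C=-6) replaces the equation C = E + Z + 2Y with the constant C = -6.
W = -2C - 5  [with C=-6]  = 7
Without intervention: Y = B^2 + E  [with B=0, E=-3]  = -3; A = min(E, B) - 4  [with E=-3, B=0]  = -7; X = -Y + A - 1  [with Y=-3, A=-7]  = -5; Z = min(X, Y) - 1  [with X=-5, Y=-3]  = -6; C = E + Z + 2Y  [with E=-3, Z=-6, Y=-3]  = -15; W = -2C - 5  [with C=-15]  = 25.
Change = 7 − 25 = -18.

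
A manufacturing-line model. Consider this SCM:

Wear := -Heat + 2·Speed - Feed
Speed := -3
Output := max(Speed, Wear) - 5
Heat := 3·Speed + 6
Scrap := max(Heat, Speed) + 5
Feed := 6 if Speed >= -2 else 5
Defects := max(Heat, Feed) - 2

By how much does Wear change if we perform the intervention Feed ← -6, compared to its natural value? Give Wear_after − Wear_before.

Under do(Feed=-6), the mechanism Feed := 6 if Speed >= -2 else 5 is discarded; Feed is fixed at -6.
Heat = 3·Speed + 6  [with Speed=-3]  = -3
Wear = -Heat + 2·Speed - Feed  [with Heat=-3, Speed=-3, Feed=-6]  = 3
Without intervention: Feed = 6 if Speed >= -2 else 5  [with Speed=-3]  = 5; Heat = 3·Speed + 6  [with Speed=-3]  = -3; Wear = -Heat + 2·Speed - Feed  [with Heat=-3, Speed=-3, Feed=5]  = -8.
Change = 3 − (-8) = 11.

11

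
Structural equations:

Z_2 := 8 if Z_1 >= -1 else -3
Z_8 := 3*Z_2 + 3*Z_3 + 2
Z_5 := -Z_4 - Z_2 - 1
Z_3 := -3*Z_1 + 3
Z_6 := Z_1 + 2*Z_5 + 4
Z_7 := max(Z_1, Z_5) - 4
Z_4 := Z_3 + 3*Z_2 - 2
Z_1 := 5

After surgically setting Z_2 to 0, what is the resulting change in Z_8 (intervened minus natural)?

do(Z_2=0) replaces the equation Z_2 := 8 if Z_1 >= -1 else -3 with the constant Z_2 = 0.
Z_3 = -3*Z_1 + 3  [with Z_1=5]  = -12
Z_8 = 3*Z_2 + 3*Z_3 + 2  [with Z_2=0, Z_3=-12]  = -34
Without intervention: Z_2 = 8 if Z_1 >= -1 else -3  [with Z_1=5]  = 8; Z_3 = -3*Z_1 + 3  [with Z_1=5]  = -12; Z_8 = 3*Z_2 + 3*Z_3 + 2  [with Z_2=8, Z_3=-12]  = -10.
Change = -34 − (-10) = -24.

-24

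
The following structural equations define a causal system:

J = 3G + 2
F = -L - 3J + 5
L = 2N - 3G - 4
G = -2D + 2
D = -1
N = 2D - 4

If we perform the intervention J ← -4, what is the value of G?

Under do(J=-4), the mechanism J = 3G + 2 is discarded; J is fixed at -4.
No directed path runs from J to G, so G keeps its natural value.
G = -2D + 2  [with D=-1]  = 4

4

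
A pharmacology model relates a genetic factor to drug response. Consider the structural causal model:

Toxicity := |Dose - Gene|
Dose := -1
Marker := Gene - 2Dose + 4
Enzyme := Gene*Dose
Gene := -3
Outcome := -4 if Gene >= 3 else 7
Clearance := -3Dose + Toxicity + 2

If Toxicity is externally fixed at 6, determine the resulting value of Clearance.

11

The intervention breaks the incoming arrows to Toxicity: Toxicity := |Dose - Gene| no longer applies, and Toxicity = 6.
Clearance = -3Dose + Toxicity + 2  [with Dose=-1, Toxicity=6]  = 11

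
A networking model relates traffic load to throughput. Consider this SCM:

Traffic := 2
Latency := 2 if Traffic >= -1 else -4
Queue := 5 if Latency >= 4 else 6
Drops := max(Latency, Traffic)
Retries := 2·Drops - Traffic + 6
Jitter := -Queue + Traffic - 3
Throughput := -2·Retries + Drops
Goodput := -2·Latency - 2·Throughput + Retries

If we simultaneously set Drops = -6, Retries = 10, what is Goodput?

58

The joint intervention fixes Drops = -6, Retries = 10, removing each variable's own equation.
Latency = 2 if Traffic >= -1 else -4  [with Traffic=2]  = 2
Throughput = -2·Retries + Drops  [with Retries=10, Drops=-6]  = -26
Goodput = -2·Latency - 2·Throughput + Retries  [with Latency=2, Throughput=-26, Retries=10]  = 58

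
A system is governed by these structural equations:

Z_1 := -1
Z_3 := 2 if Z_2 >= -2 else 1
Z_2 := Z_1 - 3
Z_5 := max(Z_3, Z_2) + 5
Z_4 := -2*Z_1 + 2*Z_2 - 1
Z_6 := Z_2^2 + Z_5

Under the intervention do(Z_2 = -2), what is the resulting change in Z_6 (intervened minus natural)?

-11

Under do(Z_2=-2), the mechanism Z_2 := Z_1 - 3 is discarded; Z_2 is fixed at -2.
Z_3 = 2 if Z_2 >= -2 else 1  [with Z_2=-2]  = 2
Z_5 = max(Z_3, Z_2) + 5  [with Z_3=2, Z_2=-2]  = 7
Z_6 = Z_2^2 + Z_5  [with Z_2=-2, Z_5=7]  = 11
Without intervention: Z_2 = Z_1 - 3  [with Z_1=-1]  = -4; Z_3 = 2 if Z_2 >= -2 else 1  [with Z_2=-4]  = 1; Z_5 = max(Z_3, Z_2) + 5  [with Z_3=1, Z_2=-4]  = 6; Z_6 = Z_2^2 + Z_5  [with Z_2=-4, Z_5=6]  = 22.
Change = 11 − 22 = -11.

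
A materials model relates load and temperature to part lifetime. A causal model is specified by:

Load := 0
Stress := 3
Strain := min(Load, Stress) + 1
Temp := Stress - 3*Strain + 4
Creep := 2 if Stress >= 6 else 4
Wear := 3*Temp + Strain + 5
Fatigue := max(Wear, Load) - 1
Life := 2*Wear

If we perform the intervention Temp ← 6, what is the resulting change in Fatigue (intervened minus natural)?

The intervention breaks the incoming arrows to Temp: Temp := Stress - 3*Strain + 4 no longer applies, and Temp = 6.
Strain = min(Load, Stress) + 1  [with Load=0, Stress=3]  = 1
Wear = 3*Temp + Strain + 5  [with Temp=6, Strain=1]  = 24
Fatigue = max(Wear, Load) - 1  [with Wear=24, Load=0]  = 23
Without intervention: Strain = min(Load, Stress) + 1  [with Load=0, Stress=3]  = 1; Temp = Stress - 3*Strain + 4  [with Stress=3, Strain=1]  = 4; Wear = 3*Temp + Strain + 5  [with Temp=4, Strain=1]  = 18; Fatigue = max(Wear, Load) - 1  [with Wear=18, Load=0]  = 17.
Change = 23 − 17 = 6.

6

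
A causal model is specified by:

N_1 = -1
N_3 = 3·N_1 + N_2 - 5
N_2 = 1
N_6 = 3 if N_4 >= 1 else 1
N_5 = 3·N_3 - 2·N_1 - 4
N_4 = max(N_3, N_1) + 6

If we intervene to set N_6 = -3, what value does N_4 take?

5

do(N_6=-3) replaces the equation N_6 = 3 if N_4 >= 1 else 1 with the constant N_6 = -3.
No directed path runs from N_6 to N_4, so N_4 keeps its natural value.
N_3 = 3·N_1 + N_2 - 5  [with N_1=-1, N_2=1]  = -7
N_4 = max(N_3, N_1) + 6  [with N_3=-7, N_1=-1]  = 5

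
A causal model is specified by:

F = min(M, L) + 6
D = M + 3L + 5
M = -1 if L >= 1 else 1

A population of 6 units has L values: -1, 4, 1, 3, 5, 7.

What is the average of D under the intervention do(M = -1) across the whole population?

The intervention sets M=-1 in all 6 units regardless of L. Recomputing D per unit gives 1, 16, 7, 13, 19, 25; average 13.5.

13.5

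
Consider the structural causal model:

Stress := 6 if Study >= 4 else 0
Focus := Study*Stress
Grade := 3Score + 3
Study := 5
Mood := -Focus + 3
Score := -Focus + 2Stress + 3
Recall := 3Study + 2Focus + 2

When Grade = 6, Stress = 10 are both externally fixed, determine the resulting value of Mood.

-47

The joint intervention fixes Grade = 6, Stress = 10, removing each variable's own equation.
Focus = Study*Stress  [with Study=5, Stress=10]  = 50
Mood = -Focus + 3  [with Focus=50]  = -47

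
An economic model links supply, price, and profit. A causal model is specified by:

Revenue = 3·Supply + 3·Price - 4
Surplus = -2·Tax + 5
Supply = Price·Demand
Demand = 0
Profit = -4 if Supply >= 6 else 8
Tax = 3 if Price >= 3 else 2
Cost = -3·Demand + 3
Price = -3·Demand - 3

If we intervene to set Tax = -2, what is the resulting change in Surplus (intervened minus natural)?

8

Intervening sets Tax = -2 and removes its equation (Tax = 3 if Price >= 3 else 2).
Surplus = -2·Tax + 5  [with Tax=-2]  = 9
Without intervention: Price = -3·Demand - 3  [with Demand=0]  = -3; Tax = 3 if Price >= 3 else 2  [with Price=-3]  = 2; Surplus = -2·Tax + 5  [with Tax=2]  = 1.
Change = 9 − 1 = 8.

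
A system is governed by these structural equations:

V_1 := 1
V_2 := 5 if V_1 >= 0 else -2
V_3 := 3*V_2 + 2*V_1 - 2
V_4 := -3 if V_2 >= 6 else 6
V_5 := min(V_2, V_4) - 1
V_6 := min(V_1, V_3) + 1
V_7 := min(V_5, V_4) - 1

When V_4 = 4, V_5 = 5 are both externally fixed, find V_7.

Under do(V_4 = 4, V_5 = 5), each intervened variable's structural equation is replaced by its fixed value.
V_7 = min(V_5, V_4) - 1  [with V_5=5, V_4=4]  = 3

3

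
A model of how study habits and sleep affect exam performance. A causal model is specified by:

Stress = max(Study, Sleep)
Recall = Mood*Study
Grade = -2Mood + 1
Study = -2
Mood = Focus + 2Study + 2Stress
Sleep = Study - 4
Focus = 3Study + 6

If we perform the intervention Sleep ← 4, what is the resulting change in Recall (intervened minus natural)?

-24

Under do(Sleep=4), the mechanism Sleep = Study - 4 is discarded; Sleep is fixed at 4.
Stress = max(Study, Sleep)  [with Study=-2, Sleep=4]  = 4
Focus = 3Study + 6  [with Study=-2]  = 0
Mood = Focus + 2Study + 2Stress  [with Focus=0, Study=-2, Stress=4]  = 4
Recall = Mood*Study  [with Mood=4, Study=-2]  = -8
Without intervention: Sleep = Study - 4  [with Study=-2]  = -6; Stress = max(Study, Sleep)  [with Study=-2, Sleep=-6]  = -2; Focus = 3Study + 6  [with Study=-2]  = 0; Mood = Focus + 2Study + 2Stress  [with Focus=0, Study=-2, Stress=-2]  = -8; Recall = Mood*Study  [with Mood=-8, Study=-2]  = 16.
Change = -8 − 16 = -24.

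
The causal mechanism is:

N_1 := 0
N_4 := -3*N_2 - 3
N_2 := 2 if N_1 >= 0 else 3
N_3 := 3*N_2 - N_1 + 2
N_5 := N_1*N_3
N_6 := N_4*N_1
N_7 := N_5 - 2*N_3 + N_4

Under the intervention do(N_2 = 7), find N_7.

Under do(N_2=7), the mechanism N_2 := 2 if N_1 >= 0 else 3 is discarded; N_2 is fixed at 7.
N_3 = 3*N_2 - N_1 + 2  [with N_2=7, N_1=0]  = 23
N_4 = -3*N_2 - 3  [with N_2=7]  = -24
N_5 = N_1*N_3  [with N_1=0, N_3=23]  = 0
N_7 = N_5 - 2*N_3 + N_4  [with N_5=0, N_3=23, N_4=-24]  = -70

-70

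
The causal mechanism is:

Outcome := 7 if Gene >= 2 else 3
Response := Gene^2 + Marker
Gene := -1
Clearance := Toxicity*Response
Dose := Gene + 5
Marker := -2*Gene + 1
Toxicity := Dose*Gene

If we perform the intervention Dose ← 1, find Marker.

The intervention breaks the incoming arrows to Dose: Dose := Gene + 5 no longer applies, and Dose = 1.
Since Marker is not a descendant of the intervened variable, it is unaffected.
Marker = -2*Gene + 1  [with Gene=-1]  = 3

3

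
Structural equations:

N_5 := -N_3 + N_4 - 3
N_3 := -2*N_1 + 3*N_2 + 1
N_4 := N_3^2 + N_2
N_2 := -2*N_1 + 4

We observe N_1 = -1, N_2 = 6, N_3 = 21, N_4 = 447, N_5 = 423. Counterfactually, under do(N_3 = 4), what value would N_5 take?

15

do(N_3=4) replaces the equation N_3 := -2*N_1 + 3*N_2 + 1 with the constant N_3 = 4.
N_2 = -2*N_1 + 4  [with N_1=-1]  = 6
N_4 = N_3^2 + N_2  [with N_3=4, N_2=6]  = 22
N_5 = -N_3 + N_4 - 3  [with N_3=4, N_4=22]  = 15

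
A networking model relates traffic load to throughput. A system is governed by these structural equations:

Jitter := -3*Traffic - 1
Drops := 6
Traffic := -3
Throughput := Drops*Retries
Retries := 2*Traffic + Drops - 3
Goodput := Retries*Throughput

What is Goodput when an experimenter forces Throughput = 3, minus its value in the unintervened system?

The intervention breaks the incoming arrows to Throughput: Throughput := Drops*Retries no longer applies, and Throughput = 3.
Retries = 2*Traffic + Drops - 3  [with Traffic=-3, Drops=6]  = -3
Goodput = Retries*Throughput  [with Retries=-3, Throughput=3]  = -9
Without intervention: Retries = 2*Traffic + Drops - 3  [with Traffic=-3, Drops=6]  = -3; Throughput = Drops*Retries  [with Drops=6, Retries=-3]  = -18; Goodput = Retries*Throughput  [with Retries=-3, Throughput=-18]  = 54.
Change = -9 − 54 = -63.

-63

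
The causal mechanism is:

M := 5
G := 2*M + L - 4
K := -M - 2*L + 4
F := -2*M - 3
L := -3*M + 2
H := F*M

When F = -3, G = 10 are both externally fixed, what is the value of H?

The joint intervention fixes F = -3, G = 10, removing each variable's own equation.
H = F*M  [with F=-3, M=5]  = -15

-15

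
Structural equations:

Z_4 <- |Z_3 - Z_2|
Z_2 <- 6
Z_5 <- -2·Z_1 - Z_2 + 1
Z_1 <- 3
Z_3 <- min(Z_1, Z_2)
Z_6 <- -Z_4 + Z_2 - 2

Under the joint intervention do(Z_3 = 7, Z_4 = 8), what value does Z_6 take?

Setting Z_3 = 7, Z_4 = 8 by intervention discards those variables' equations.
Z_6 = -Z_4 + Z_2 - 2  [with Z_4=8, Z_2=6]  = -4

-4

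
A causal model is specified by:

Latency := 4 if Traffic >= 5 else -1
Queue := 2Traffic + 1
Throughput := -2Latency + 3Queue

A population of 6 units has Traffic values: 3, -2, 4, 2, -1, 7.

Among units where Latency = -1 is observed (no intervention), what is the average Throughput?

12.2

Observing Latency=-1 restricts to units where Latency's equation naturally yields -1: Traffic ∈ {3, -2, 4, 2, -1}. In that subpopulation Throughput = 23, -7, 29, 17, -1, mean 12.2.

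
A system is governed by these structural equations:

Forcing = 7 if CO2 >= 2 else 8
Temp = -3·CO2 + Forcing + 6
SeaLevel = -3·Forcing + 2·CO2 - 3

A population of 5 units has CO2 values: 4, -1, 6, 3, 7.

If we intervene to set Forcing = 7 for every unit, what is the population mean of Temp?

1.6

Under do(Forcing=7), Forcing's equation is replaced by Forcing=7 for every unit. Per-unit Temp: 1, 16, -5, 4, -8. Mean = 1.6.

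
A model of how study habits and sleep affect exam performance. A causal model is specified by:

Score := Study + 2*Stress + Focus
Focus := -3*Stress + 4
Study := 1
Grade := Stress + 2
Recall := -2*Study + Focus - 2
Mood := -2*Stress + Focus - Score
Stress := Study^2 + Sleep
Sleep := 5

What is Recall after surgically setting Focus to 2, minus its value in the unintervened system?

The intervention breaks the incoming arrows to Focus: Focus := -3*Stress + 4 no longer applies, and Focus = 2.
Recall = -2*Study + Focus - 2  [with Study=1, Focus=2]  = -2
Without intervention: Stress = Study^2 + Sleep  [with Study=1, Sleep=5]  = 6; Focus = -3*Stress + 4  [with Stress=6]  = -14; Recall = -2*Study + Focus - 2  [with Study=1, Focus=-14]  = -18.
Change = -2 − (-18) = 16.

16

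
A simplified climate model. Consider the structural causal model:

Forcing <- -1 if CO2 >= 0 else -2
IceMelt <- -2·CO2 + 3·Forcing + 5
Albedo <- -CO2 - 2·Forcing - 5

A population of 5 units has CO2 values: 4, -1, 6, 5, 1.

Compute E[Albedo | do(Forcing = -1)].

-6

The intervention sets Forcing=-1 in all 5 units regardless of CO2. Recomputing Albedo per unit gives -7, -2, -9, -8, -4; average -6.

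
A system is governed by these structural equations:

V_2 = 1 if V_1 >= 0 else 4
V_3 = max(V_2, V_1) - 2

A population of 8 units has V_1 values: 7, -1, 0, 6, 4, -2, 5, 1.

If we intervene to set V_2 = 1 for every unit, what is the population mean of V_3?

1.25

Every unit gets V_2=1 under the intervention. V_3 values become 5, -1, -1, 4, 2, -1, 3, -1; E[V_3|do(V_2=1)] = 1.25.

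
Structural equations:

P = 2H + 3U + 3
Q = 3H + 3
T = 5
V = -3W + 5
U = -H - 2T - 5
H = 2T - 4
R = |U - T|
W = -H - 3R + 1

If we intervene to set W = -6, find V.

Under do(W=-6), the mechanism W = -H - 3R + 1 is discarded; W is fixed at -6.
V = -3W + 5  [with W=-6]  = 23

23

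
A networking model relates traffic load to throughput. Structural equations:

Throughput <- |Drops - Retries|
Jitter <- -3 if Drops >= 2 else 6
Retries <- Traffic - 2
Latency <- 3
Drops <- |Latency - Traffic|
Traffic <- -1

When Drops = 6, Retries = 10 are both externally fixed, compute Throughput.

Setting Drops = 6, Retries = 10 by intervention discards those variables' equations.
Throughput = |Drops - Retries|  [with Drops=6, Retries=10]  = 4

4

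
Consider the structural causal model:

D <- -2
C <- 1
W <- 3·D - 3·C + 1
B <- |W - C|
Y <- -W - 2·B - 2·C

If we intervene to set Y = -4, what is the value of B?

The intervention breaks the incoming arrows to Y: Y <- -W - 2·B - 2·C no longer applies, and Y = -4.
Since B is not a descendant of the intervened variable, it is unaffected.
W = 3·D - 3·C + 1  [with D=-2, C=1]  = -8
B = |W - C|  [with W=-8, C=1]  = 9

9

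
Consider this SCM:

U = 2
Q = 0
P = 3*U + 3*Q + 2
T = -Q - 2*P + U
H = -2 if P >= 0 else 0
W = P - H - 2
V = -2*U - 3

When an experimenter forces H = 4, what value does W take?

2

The intervention breaks the incoming arrows to H: H = -2 if P >= 0 else 0 no longer applies, and H = 4.
P = 3*U + 3*Q + 2  [with U=2, Q=0]  = 8
W = P - H - 2  [with P=8, H=4]  = 2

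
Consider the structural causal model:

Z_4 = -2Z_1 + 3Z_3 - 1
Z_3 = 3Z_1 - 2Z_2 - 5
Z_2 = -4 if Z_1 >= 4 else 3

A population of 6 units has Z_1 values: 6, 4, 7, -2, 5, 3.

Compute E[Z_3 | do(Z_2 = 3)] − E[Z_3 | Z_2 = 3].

10

do(Z_2=3) breaks Z_2's dependence on Z_1. With Z_2=3 fixed, Z_3 across the units is 7, 1, 10, -17, 4, -2, mean 0.5.
Conditioning on Z_2=3 selects the 2 unit(s) with Z_1 ∈ {-2, 3}. Their Z_3 values: -17, -2. Mean = -9.5.
Difference = 0.5 − (-9.5) = 10.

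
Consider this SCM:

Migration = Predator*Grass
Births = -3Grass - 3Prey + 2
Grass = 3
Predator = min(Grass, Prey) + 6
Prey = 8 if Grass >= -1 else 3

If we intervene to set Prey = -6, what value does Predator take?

0

The intervention breaks the incoming arrows to Prey: Prey = 8 if Grass >= -1 else 3 no longer applies, and Prey = -6.
Predator = min(Grass, Prey) + 6  [with Grass=3, Prey=-6]  = 0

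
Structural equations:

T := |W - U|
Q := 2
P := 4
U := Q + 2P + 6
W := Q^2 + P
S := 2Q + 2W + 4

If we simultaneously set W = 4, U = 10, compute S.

Setting W = 4, U = 10 by intervention discards those variables' equations.
S = 2Q + 2W + 4  [with Q=2, W=4]  = 16

16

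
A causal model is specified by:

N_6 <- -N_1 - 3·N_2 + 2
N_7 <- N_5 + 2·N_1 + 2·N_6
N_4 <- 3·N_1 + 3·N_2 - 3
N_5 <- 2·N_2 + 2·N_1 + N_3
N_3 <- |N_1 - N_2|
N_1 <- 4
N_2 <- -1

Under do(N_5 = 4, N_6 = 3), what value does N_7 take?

Under do(N_5 = 4, N_6 = 3), each intervened variable's structural equation is replaced by its fixed value.
N_7 = N_5 + 2·N_1 + 2·N_6  [with N_5=4, N_1=4, N_6=3]  = 18

18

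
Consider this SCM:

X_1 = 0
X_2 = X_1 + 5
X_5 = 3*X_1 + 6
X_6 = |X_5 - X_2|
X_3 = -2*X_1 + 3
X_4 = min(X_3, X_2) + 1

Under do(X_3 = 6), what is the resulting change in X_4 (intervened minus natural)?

2

The intervention breaks the incoming arrows to X_3: X_3 = -2*X_1 + 3 no longer applies, and X_3 = 6.
X_2 = X_1 + 5  [with X_1=0]  = 5
X_4 = min(X_3, X_2) + 1  [with X_3=6, X_2=5]  = 6
Without intervention: X_2 = X_1 + 5  [with X_1=0]  = 5; X_3 = -2*X_1 + 3  [with X_1=0]  = 3; X_4 = min(X_3, X_2) + 1  [with X_3=3, X_2=5]  = 4.
Change = 6 − 4 = 2.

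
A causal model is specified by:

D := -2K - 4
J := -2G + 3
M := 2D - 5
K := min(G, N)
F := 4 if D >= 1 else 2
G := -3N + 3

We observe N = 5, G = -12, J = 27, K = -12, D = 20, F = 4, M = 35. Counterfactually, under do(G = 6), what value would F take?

Under do(G=6), the mechanism G := -3N + 3 is discarded; G is fixed at 6.
K = min(G, N)  [with G=6, N=5]  = 5
D = -2K - 4  [with K=5]  = -14
F = 4 if D >= 1 else 2  [with D=-14]  = 2

2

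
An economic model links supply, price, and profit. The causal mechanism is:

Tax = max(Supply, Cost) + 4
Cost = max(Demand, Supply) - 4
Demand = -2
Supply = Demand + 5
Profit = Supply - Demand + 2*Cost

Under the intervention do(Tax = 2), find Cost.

-1

Under do(Tax=2), the mechanism Tax = max(Supply, Cost) + 4 is discarded; Tax is fixed at 2.
Since Cost is not a descendant of the intervened variable, it is unaffected.
Supply = Demand + 5  [with Demand=-2]  = 3
Cost = max(Demand, Supply) - 4  [with Demand=-2, Supply=3]  = -1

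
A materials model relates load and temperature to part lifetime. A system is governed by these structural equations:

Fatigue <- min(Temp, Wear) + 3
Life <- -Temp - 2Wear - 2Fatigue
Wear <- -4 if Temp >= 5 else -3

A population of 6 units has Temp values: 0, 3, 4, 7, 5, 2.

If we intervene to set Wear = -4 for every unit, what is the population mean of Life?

Under do(Wear=-4), Wear's equation is replaced by Wear=-4 for every unit. Per-unit Life: 10, 7, 6, 3, 5, 8. Mean = 6.5.

6.5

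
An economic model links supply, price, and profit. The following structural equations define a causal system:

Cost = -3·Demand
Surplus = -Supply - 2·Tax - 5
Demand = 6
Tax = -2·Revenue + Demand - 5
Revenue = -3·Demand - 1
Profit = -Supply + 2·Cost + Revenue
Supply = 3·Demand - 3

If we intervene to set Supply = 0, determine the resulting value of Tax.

39

do(Supply=0) replaces the equation Supply = 3·Demand - 3 with the constant Supply = 0.
Since Tax is not a descendant of the intervened variable, it is unaffected.
Revenue = -3·Demand - 1  [with Demand=6]  = -19
Tax = -2·Revenue + Demand - 5  [with Revenue=-19, Demand=6]  = 39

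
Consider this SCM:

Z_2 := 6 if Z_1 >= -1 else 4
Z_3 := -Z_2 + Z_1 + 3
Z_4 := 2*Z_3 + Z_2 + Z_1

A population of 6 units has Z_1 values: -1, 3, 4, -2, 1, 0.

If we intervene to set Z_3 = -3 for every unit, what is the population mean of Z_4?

0.5

Every unit gets Z_3=-3 under the intervention. Z_4 values become -1, 3, 4, -4, 1, 0; E[Z_4|do(Z_3=-3)] = 0.5.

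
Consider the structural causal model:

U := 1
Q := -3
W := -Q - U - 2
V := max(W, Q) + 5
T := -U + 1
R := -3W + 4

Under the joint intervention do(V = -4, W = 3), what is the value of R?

The joint intervention fixes V = -4, W = 3, removing each variable's own equation.
R = -3W + 4  [with W=3]  = -5

-5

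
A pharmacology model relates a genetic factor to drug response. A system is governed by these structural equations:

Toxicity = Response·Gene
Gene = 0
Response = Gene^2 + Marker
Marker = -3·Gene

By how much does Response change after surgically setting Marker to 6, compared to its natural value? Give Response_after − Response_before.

The intervention breaks the incoming arrows to Marker: Marker = -3·Gene no longer applies, and Marker = 6.
Response = Gene^2 + Marker  [with Gene=0, Marker=6]  = 6
Without intervention: Marker = -3·Gene  [with Gene=0]  = 0; Response = Gene^2 + Marker  [with Gene=0, Marker=0]  = 0.
Change = 6 − 0 = 6.

6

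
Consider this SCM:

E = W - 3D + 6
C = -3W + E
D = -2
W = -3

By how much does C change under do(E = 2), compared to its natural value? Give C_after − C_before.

The intervention breaks the incoming arrows to E: E = W - 3D + 6 no longer applies, and E = 2.
C = -3W + E  [with W=-3, E=2]  = 11
Without intervention: E = W - 3D + 6  [with W=-3, D=-2]  = 9; C = -3W + E  [with W=-3, E=9]  = 18.
Change = 11 − 18 = -7.

-7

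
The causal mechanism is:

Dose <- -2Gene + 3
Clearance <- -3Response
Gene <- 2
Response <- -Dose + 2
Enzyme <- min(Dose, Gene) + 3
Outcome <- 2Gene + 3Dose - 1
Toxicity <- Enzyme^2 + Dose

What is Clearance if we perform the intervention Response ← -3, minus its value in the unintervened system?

Under do(Response=-3), the mechanism Response <- -Dose + 2 is discarded; Response is fixed at -3.
Clearance = -3Response  [with Response=-3]  = 9
Without intervention: Dose = -2Gene + 3  [with Gene=2]  = -1; Response = -Dose + 2  [with Dose=-1]  = 3; Clearance = -3Response  [with Response=3]  = -9.
Change = 9 − (-9) = 18.

18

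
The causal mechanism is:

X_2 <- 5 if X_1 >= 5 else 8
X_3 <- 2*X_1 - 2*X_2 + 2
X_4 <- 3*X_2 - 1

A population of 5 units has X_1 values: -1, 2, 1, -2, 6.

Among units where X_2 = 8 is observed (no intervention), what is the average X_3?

-14

Observing X_2=8 restricts to units where X_2's equation naturally yields 8: X_1 ∈ {-1, 2, 1, -2}. In that subpopulation X_3 = -16, -10, -12, -18, mean -14.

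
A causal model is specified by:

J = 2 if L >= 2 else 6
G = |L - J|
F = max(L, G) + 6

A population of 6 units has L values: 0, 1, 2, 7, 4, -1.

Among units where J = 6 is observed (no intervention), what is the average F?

E[F|J=6] averages over only the 3 units with J=6 (L = 0, 1, -1): F = 12, 11, 13, mean 12.

12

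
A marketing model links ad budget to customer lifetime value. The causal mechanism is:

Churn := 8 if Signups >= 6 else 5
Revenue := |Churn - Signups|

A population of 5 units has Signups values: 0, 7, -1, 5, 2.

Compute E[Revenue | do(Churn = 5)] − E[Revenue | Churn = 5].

-0.3

Under do(Churn=5), Churn's equation is replaced by Churn=5 for every unit. Per-unit Revenue: 5, 2, 6, 0, 3. Mean = 3.2.
E[Revenue|Churn=5] averages over only the 4 units with Churn=5 (Signups = 0, -1, 5, 2): Revenue = 5, 6, 0, 3, mean 3.5.
Difference = 3.2 − 3.5 = -0.3.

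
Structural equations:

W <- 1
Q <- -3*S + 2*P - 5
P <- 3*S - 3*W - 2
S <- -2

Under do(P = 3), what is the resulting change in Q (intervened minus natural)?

28

The intervention breaks the incoming arrows to P: P <- 3*S - 3*W - 2 no longer applies, and P = 3.
Q = -3*S + 2*P - 5  [with S=-2, P=3]  = 7
Without intervention: P = 3*S - 3*W - 2  [with S=-2, W=1]  = -11; Q = -3*S + 2*P - 5  [with S=-2, P=-11]  = -21.
Change = 7 − (-21) = 28.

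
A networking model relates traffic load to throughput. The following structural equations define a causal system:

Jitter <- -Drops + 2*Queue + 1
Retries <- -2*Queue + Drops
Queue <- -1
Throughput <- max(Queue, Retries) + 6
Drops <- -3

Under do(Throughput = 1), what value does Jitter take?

2

The intervention breaks the incoming arrows to Throughput: Throughput <- max(Queue, Retries) + 6 no longer applies, and Throughput = 1.
Since Jitter is not a descendant of the intervened variable, it is unaffected.
Jitter = -Drops + 2*Queue + 1  [with Drops=-3, Queue=-1]  = 2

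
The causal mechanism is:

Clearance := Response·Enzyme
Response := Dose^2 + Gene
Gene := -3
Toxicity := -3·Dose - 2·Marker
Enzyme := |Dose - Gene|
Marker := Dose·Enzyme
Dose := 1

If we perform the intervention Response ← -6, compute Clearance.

-24

Under do(Response=-6), the mechanism Response := Dose^2 + Gene is discarded; Response is fixed at -6.
Enzyme = |Dose - Gene|  [with Dose=1, Gene=-3]  = 4
Clearance = Response·Enzyme  [with Response=-6, Enzyme=4]  = -24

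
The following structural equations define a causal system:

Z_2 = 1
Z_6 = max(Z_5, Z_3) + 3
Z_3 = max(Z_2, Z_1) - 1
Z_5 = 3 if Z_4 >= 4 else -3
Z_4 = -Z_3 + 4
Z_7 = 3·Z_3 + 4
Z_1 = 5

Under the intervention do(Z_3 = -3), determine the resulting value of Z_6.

The intervention breaks the incoming arrows to Z_3: Z_3 = max(Z_2, Z_1) - 1 no longer applies, and Z_3 = -3.
Z_4 = -Z_3 + 4  [with Z_3=-3]  = 7
Z_5 = 3 if Z_4 >= 4 else -3  [with Z_4=7]  = 3
Z_6 = max(Z_5, Z_3) + 3  [with Z_5=3, Z_3=-3]  = 6

6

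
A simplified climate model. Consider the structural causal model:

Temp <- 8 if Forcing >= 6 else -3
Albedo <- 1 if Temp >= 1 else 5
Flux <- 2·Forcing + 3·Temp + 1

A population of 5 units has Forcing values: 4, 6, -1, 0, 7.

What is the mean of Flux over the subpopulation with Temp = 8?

38

Observing Temp=8 restricts to units where Temp's equation naturally yields 8: Forcing ∈ {6, 7}. In that subpopulation Flux = 37, 39, mean 38.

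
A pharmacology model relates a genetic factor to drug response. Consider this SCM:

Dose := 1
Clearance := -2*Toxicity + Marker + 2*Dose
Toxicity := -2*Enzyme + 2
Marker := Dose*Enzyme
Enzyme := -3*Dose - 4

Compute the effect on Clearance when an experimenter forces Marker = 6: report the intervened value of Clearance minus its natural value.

do(Marker=6) replaces the equation Marker := Dose*Enzyme with the constant Marker = 6.
Enzyme = -3*Dose - 4  [with Dose=1]  = -7
Toxicity = -2*Enzyme + 2  [with Enzyme=-7]  = 16
Clearance = -2*Toxicity + Marker + 2*Dose  [with Toxicity=16, Marker=6, Dose=1]  = -24
Without intervention: Enzyme = -3*Dose - 4  [with Dose=1]  = -7; Marker = Dose*Enzyme  [with Dose=1, Enzyme=-7]  = -7; Toxicity = -2*Enzyme + 2  [with Enzyme=-7]  = 16; Clearance = -2*Toxicity + Marker + 2*Dose  [with Toxicity=16, Marker=-7, Dose=1]  = -37.
Change = -24 − (-37) = 13.

13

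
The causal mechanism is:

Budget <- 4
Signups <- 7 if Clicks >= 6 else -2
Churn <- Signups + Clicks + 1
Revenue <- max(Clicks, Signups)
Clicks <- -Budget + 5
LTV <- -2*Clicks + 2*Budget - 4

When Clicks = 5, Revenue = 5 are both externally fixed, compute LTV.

-6

Setting Clicks = 5, Revenue = 5 by intervention discards those variables' equations.
LTV = -2*Clicks + 2*Budget - 4  [with Clicks=5, Budget=4]  = -6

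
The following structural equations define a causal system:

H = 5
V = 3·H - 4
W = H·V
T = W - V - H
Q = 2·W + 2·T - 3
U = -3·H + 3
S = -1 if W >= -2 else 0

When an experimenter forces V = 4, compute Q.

59

do(V=4) replaces the equation V = 3·H - 4 with the constant V = 4.
W = H·V  [with H=5, V=4]  = 20
T = W - V - H  [with W=20, V=4, H=5]  = 11
Q = 2·W + 2·T - 3  [with W=20, T=11]  = 59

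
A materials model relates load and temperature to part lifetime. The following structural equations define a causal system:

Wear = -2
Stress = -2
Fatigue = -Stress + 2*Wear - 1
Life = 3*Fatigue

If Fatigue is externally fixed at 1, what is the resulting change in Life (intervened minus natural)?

12

The intervention breaks the incoming arrows to Fatigue: Fatigue = -Stress + 2*Wear - 1 no longer applies, and Fatigue = 1.
Life = 3*Fatigue  [with Fatigue=1]  = 3
Without intervention: Fatigue = -Stress + 2*Wear - 1  [with Stress=-2, Wear=-2]  = -3; Life = 3*Fatigue  [with Fatigue=-3]  = -9.
Change = 3 − (-9) = 12.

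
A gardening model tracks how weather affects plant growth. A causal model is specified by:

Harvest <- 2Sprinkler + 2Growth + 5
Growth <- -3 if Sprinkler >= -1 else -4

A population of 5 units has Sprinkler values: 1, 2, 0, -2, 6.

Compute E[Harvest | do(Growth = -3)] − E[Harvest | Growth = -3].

-1.7

Every unit gets Growth=-3 under the intervention. Harvest values become 1, 3, -1, -5, 11; E[Harvest|do(Growth=-3)] = 1.8.
Observing Growth=-3 restricts to units where Growth's equation naturally yields -3: Sprinkler ∈ {1, 2, 0, 6}. In that subpopulation Harvest = 1, 3, -1, 11, mean 3.5.
Difference = 1.8 − 3.5 = -1.7.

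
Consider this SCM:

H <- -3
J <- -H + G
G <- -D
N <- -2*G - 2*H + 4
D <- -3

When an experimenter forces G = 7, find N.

-4

The intervention breaks the incoming arrows to G: G <- -D no longer applies, and G = 7.
N = -2*G - 2*H + 4  [with G=7, H=-3]  = -4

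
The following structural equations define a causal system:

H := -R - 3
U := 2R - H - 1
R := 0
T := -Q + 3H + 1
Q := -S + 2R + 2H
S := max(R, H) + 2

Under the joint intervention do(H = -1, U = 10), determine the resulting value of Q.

The joint intervention fixes H = -1, U = 10, removing each variable's own equation.
S = max(R, H) + 2  [with R=0, H=-1]  = 2
Q = -S + 2R + 2H  [with S=2, R=0, H=-1]  = -4

-4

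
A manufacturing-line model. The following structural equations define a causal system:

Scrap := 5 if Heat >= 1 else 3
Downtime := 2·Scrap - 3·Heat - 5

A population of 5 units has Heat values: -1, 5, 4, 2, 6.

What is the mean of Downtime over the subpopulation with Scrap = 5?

-7.75

Conditioning on Scrap=5 selects the 4 unit(s) with Heat ∈ {5, 4, 2, 6}. Their Downtime values: -10, -7, -1, -13. Mean = -7.75.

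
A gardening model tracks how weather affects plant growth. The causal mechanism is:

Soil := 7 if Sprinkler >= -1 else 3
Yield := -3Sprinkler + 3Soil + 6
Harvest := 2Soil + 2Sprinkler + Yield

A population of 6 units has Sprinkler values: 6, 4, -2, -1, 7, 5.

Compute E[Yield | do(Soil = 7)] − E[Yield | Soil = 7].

3.1

The intervention sets Soil=7 in all 6 units regardless of Sprinkler. Recomputing Yield per unit gives 9, 15, 33, 30, 6, 12; average 17.5.
Conditioning on Soil=7 selects the 5 unit(s) with Sprinkler ∈ {6, 4, -1, 7, 5}. Their Yield values: 9, 15, 30, 6, 12. Mean = 14.4.
Difference = 17.5 − 14.4 = 3.1.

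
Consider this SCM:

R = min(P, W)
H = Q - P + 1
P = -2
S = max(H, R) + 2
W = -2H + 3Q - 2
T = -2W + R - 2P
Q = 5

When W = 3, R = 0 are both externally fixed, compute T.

-2

Under do(W = 3, R = 0), each intervened variable's structural equation is replaced by its fixed value.
T = -2W + R - 2P  [with W=3, R=0, P=-2]  = -2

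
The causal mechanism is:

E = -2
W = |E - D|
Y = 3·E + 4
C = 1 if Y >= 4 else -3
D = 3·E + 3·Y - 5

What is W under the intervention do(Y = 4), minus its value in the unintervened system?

-12

do(Y=4) replaces the equation Y = 3·E + 4 with the constant Y = 4.
D = 3·E + 3·Y - 5  [with E=-2, Y=4]  = 1
W = |E - D|  [with E=-2, D=1]  = 3
Without intervention: Y = 3·E + 4  [with E=-2]  = -2; D = 3·E + 3·Y - 5  [with E=-2, Y=-2]  = -17; W = |E - D|  [with E=-2, D=-17]  = 15.
Change = 3 − 15 = -12.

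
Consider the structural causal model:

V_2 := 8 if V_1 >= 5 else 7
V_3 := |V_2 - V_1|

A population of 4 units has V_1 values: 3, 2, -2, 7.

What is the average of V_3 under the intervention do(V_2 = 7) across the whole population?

Every unit gets V_2=7 under the intervention. V_3 values become 4, 5, 9, 0; E[V_3|do(V_2=7)] = 4.5.

4.5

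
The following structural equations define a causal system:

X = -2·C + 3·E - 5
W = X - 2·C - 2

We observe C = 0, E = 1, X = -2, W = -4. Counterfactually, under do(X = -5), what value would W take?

The intervention breaks the incoming arrows to X: X = -2·C + 3·E - 5 no longer applies, and X = -5.
W = X - 2·C - 2  [with X=-5, C=0]  = -7

-7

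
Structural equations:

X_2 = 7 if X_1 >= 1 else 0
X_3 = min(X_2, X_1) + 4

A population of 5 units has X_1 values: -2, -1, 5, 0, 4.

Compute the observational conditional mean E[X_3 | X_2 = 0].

3

Conditioning on X_2=0 selects the 3 unit(s) with X_1 ∈ {-2, -1, 0}. Their X_3 values: 2, 3, 4. Mean = 3.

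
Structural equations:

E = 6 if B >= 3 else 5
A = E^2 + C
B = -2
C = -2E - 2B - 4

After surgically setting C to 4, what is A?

The intervention breaks the incoming arrows to C: C = -2E - 2B - 4 no longer applies, and C = 4.
E = 6 if B >= 3 else 5  [with B=-2]  = 5
A = E^2 + C  [with E=5, C=4]  = 29

29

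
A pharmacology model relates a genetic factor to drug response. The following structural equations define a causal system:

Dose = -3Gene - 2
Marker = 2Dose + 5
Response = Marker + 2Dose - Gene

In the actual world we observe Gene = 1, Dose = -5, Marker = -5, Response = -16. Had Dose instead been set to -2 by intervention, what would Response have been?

Under do(Dose=-2), the mechanism Dose = -3Gene - 2 is discarded; Dose is fixed at -2.
Marker = 2Dose + 5  [with Dose=-2]  = 1
Response = Marker + 2Dose - Gene  [with Marker=1, Dose=-2, Gene=1]  = -4

-4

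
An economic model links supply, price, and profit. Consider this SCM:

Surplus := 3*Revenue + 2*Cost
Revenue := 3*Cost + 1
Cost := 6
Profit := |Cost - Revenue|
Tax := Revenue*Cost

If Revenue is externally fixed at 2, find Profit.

Under do(Revenue=2), the mechanism Revenue := 3*Cost + 1 is discarded; Revenue is fixed at 2.
Profit = |Cost - Revenue|  [with Cost=6, Revenue=2]  = 4

4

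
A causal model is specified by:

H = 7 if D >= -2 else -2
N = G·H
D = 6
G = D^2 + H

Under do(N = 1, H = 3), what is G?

Setting N = 1, H = 3 by intervention discards those variables' equations.
G = D^2 + H  [with D=6, H=3]  = 39

39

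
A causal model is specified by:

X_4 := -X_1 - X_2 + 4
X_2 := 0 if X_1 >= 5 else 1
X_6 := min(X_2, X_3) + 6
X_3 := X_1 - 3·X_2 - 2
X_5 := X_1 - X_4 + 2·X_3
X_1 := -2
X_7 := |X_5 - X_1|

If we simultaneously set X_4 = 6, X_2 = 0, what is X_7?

14

Under do(X_4 = 6, X_2 = 0), each intervened variable's structural equation is replaced by its fixed value.
X_3 = X_1 - 3·X_2 - 2  [with X_1=-2, X_2=0]  = -4
X_5 = X_1 - X_4 + 2·X_3  [with X_1=-2, X_4=6, X_3=-4]  = -16
X_7 = |X_5 - X_1|  [with X_5=-16, X_1=-2]  = 14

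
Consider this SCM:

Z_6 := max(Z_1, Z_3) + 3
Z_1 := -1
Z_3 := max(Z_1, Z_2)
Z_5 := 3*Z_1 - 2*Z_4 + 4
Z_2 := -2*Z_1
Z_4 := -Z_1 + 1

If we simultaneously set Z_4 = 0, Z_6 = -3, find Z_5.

1

Setting Z_4 = 0, Z_6 = -3 by intervention discards those variables' equations.
Z_5 = 3*Z_1 - 2*Z_4 + 4  [with Z_1=-1, Z_4=0]  = 1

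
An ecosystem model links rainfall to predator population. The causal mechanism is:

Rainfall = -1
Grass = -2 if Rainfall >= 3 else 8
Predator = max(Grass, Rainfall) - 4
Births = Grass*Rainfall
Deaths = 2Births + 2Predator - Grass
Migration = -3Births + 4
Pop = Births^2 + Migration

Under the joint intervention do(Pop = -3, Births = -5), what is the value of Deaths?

Under do(Pop = -3, Births = -5), each intervened variable's structural equation is replaced by its fixed value.
Grass = -2 if Rainfall >= 3 else 8  [with Rainfall=-1]  = 8
Predator = max(Grass, Rainfall) - 4  [with Grass=8, Rainfall=-1]  = 4
Deaths = 2Births + 2Predator - Grass  [with Births=-5, Predator=4, Grass=8]  = -10

-10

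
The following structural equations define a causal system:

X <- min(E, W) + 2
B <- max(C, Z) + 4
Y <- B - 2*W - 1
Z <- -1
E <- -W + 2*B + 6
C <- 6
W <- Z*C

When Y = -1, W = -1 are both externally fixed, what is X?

1

Under do(Y = -1, W = -1), each intervened variable's structural equation is replaced by its fixed value.
B = max(C, Z) + 4  [with C=6, Z=-1]  = 10
E = -W + 2*B + 6  [with W=-1, B=10]  = 27
X = min(E, W) + 2  [with E=27, W=-1]  = 1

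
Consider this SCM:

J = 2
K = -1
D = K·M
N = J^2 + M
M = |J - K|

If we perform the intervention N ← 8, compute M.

3

Under do(N=8), the mechanism N = J^2 + M is discarded; N is fixed at 8.
Since M is not a descendant of the intervened variable, it is unaffected.
M = |J - K|  [with J=2, K=-1]  = 3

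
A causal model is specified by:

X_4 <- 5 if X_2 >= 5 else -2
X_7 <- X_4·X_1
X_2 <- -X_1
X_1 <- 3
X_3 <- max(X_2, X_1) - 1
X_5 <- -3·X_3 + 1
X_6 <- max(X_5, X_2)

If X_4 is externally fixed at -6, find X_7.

The intervention breaks the incoming arrows to X_4: X_4 <- 5 if X_2 >= 5 else -2 no longer applies, and X_4 = -6.
X_7 = X_4·X_1  [with X_4=-6, X_1=3]  = -18

-18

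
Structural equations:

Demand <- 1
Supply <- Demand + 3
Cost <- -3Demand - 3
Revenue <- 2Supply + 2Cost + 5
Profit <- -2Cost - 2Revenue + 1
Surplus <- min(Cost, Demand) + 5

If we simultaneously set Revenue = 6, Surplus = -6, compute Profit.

Setting Revenue = 6, Surplus = -6 by intervention discards those variables' equations.
Cost = -3Demand - 3  [with Demand=1]  = -6
Profit = -2Cost - 2Revenue + 1  [with Cost=-6, Revenue=6]  = 1

1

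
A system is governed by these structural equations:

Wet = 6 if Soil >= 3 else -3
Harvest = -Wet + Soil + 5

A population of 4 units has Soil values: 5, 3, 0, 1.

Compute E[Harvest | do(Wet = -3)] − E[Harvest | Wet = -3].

do(Wet=-3) breaks Wet's dependence on Soil. With Wet=-3 fixed, Harvest across the units is 13, 11, 8, 9, mean 10.25.
E[Harvest|Wet=-3] averages over only the 2 units with Wet=-3 (Soil = 0, 1): Harvest = 8, 9, mean 8.5.
Difference = 10.25 − 8.5 = 1.75.

1.75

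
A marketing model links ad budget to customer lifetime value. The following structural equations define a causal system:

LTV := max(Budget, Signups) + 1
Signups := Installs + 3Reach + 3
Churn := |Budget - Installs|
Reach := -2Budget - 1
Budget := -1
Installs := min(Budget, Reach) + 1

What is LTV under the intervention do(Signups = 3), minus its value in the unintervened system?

-3

Under do(Signups=3), the mechanism Signups := Installs + 3Reach + 3 is discarded; Signups is fixed at 3.
LTV = max(Budget, Signups) + 1  [with Budget=-1, Signups=3]  = 4
Without intervention: Reach = -2Budget - 1  [with Budget=-1]  = 1; Installs = min(Budget, Reach) + 1  [with Budget=-1, Reach=1]  = 0; Signups = Installs + 3Reach + 3  [with Installs=0, Reach=1]  = 6; LTV = max(Budget, Signups) + 1  [with Budget=-1, Signups=6]  = 7.
Change = 4 − 7 = -3.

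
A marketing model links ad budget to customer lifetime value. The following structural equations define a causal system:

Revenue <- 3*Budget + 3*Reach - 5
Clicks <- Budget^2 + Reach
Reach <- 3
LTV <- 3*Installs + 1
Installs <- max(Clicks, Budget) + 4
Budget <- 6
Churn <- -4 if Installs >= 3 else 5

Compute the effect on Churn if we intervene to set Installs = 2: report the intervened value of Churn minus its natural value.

Intervening sets Installs = 2 and removes its equation (Installs <- max(Clicks, Budget) + 4).
Churn = -4 if Installs >= 3 else 5  [with Installs=2]  = 5
Without intervention: Clicks = Budget^2 + Reach  [with Budget=6, Reach=3]  = 39; Installs = max(Clicks, Budget) + 4  [with Clicks=39, Budget=6]  = 43; Churn = -4 if Installs >= 3 else 5  [with Installs=43]  = -4.
Change = 5 − (-4) = 9.

9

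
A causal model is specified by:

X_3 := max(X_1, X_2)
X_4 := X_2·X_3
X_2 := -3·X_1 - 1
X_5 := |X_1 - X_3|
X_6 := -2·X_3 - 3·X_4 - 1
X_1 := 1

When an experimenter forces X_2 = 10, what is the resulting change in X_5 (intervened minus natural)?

do(X_2=10) replaces the equation X_2 := -3·X_1 - 1 with the constant X_2 = 10.
X_3 = max(X_1, X_2)  [with X_1=1, X_2=10]  = 10
X_5 = |X_1 - X_3|  [with X_1=1, X_3=10]  = 9
Without intervention: X_2 = -3·X_1 - 1  [with X_1=1]  = -4; X_3 = max(X_1, X_2)  [with X_1=1, X_2=-4]  = 1; X_5 = |X_1 - X_3|  [with X_1=1, X_3=1]  = 0.
Change = 9 − 0 = 9.

9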